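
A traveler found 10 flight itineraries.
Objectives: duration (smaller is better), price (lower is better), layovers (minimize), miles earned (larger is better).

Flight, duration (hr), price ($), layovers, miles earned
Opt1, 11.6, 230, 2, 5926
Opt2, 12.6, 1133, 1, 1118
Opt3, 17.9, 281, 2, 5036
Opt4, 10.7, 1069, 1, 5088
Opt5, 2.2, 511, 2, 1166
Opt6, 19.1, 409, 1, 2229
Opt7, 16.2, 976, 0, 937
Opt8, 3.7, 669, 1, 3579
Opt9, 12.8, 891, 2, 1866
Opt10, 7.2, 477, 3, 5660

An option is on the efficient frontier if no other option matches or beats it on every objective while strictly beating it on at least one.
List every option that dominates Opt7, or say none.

Opt1: worse on layovers (2 vs 0).
Opt2: worse on price (1133 vs 976).
Opt3: worse on duration (17.9 vs 16.2).
Opt4: worse on price (1069 vs 976).
Opt5: worse on layovers (2 vs 0).
Opt6: worse on duration (19.1 vs 16.2).
Opt8: worse on layovers (1 vs 0).
Opt9: worse on layovers (2 vs 0).
Opt10: worse on layovers (3 vs 0).
No option dominates Opt7.

none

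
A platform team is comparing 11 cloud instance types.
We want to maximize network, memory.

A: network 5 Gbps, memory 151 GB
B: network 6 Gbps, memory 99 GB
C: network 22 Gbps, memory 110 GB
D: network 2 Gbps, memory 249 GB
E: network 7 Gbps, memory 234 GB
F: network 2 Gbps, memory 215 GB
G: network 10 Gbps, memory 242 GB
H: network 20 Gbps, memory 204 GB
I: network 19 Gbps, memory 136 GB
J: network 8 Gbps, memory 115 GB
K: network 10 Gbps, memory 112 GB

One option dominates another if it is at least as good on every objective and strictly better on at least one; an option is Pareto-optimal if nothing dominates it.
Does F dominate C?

F vs C: F is worse on network (2 vs 22), so it does not dominate C.

No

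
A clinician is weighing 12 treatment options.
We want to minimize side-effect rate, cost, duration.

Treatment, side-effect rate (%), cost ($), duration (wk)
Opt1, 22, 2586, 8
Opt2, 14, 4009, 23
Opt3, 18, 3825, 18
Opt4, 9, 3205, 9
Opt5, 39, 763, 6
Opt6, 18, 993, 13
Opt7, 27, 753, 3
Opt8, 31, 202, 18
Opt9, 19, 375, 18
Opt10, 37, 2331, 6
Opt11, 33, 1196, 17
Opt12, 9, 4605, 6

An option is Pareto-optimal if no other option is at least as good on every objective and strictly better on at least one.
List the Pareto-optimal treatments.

Opt1: not dominated.
Opt2: dominated by Opt4 (side-effect rate 9≤14, cost 3205≤4009, duration 9≤23).
Opt3: dominated by Opt4 (side-effect rate 9≤18, cost 3205≤3825, duration 9≤18).
Opt4: not dominated.
Opt5: dominated by Opt7 (side-effect rate 27≤39, cost 753≤763, duration 3≤6).
Opt6: not dominated.
Opt7: not dominated (best duration).
Opt8: not dominated (best cost).
Opt9: not dominated.
Opt10: dominated by Opt7 (side-effect rate 27≤37, cost 753≤2331, duration 3≤6).
Opt11: dominated by Opt6 (side-effect rate 18≤33, cost 993≤1196, duration 13≤17).
Opt12: not dominated.

Opt1, Opt4, Opt6, Opt7, Opt8, Opt9, Opt12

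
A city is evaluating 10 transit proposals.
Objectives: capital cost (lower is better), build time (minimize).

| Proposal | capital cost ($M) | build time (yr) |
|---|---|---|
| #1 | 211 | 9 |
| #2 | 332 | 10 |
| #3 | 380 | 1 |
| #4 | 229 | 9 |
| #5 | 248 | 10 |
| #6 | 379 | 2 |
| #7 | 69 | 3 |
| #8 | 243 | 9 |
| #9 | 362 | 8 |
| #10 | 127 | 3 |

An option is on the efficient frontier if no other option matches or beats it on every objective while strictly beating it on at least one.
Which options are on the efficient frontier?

#3, #6, #7

#1: dominated by #7 (capital cost 69≤211, build time 3≤9).
#2: dominated by #1 (capital cost 211≤332, build time 9≤10).
#3: not dominated (best build time).
#4: dominated by #1 (capital cost 211≤229, build time 9≤9).
#5: dominated by #1 (capital cost 211≤248, build time 9≤10).
#6: not dominated.
#7: not dominated (best capital cost).
#8: dominated by #1 (capital cost 211≤243, build time 9≤9).
#9: dominated by #7 (capital cost 69≤362, build time 3≤8).
#10: dominated by #7 (capital cost 69≤127, build time 3≤3).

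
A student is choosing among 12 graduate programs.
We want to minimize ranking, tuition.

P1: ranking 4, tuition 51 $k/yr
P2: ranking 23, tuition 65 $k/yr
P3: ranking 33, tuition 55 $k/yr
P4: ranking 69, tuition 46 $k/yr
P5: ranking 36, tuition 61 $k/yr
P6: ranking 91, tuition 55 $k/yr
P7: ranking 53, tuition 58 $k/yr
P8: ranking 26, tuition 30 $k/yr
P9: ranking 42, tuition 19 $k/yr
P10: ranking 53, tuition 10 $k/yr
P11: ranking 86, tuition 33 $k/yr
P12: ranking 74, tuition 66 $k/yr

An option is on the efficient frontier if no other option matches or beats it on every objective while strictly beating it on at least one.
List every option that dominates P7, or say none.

P1, P3, P8, P9, P10

P1: ranking 4≤53, tuition 51≤58 — dominates P7.
P3: ranking 33≤53, tuition 55≤58 — dominates P7.
P8: ranking 26≤53, tuition 30≤58 — dominates P7.
P9: ranking 42≤53, tuition 19≤58 — dominates P7.
P10: ranking 53≤53, tuition 10≤58 — dominates P7.
Others (P2, P4, P5, P6, P11, P12) are each worse than P7 on at least one objective.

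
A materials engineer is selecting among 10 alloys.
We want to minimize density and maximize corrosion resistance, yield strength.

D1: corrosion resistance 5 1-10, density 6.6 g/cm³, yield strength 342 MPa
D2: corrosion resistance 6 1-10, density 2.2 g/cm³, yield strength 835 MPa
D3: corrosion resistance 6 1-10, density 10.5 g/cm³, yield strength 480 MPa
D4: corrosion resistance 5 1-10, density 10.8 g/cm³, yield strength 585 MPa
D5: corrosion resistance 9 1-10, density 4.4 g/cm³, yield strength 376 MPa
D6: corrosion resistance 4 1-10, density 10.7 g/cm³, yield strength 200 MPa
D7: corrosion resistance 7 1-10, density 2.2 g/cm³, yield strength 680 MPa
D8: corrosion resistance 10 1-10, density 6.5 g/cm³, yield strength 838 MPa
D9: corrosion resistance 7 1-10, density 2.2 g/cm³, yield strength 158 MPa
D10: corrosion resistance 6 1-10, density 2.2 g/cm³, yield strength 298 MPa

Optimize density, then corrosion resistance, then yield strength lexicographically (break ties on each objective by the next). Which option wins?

D7

First minimize density: best is 2.2, kept {D2, D7, D9, D10}.
Then maximize corrosion resistance: best is 7, kept {D7, D9}.
Then maximize yield strength: best is 680, kept {D7}.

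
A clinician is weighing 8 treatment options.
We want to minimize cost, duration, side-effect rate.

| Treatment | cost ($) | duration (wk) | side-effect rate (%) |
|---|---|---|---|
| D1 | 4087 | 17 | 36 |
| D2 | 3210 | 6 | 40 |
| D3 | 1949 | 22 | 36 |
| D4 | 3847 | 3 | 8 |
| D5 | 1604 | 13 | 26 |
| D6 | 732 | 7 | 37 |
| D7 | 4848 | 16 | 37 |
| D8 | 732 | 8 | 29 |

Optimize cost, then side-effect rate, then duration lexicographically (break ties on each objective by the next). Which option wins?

D8

First minimize cost: best is 732, kept {D6, D8}.
Then minimize side-effect rate: best is 29, kept {D8}.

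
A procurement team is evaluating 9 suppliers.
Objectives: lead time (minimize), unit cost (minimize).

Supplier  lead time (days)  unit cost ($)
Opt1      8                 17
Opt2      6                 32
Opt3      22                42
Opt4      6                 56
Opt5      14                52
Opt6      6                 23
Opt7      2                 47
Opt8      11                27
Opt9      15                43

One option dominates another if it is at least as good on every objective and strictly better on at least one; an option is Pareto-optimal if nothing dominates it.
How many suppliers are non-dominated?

Opt1: not dominated (best unit cost).
Opt2: dominated by Opt6 (lead time 6≤6, unit cost 23≤32).
Opt3: dominated by Opt1 (lead time 8≤22, unit cost 17≤42).
Opt4: dominated by Opt2 (lead time 6≤6, unit cost 32≤56).
Opt5: dominated by Opt1 (lead time 8≤14, unit cost 17≤52).
Opt6: not dominated.
Opt7: not dominated (best lead time).
Opt8: dominated by Opt1 (lead time 8≤11, unit cost 17≤27).
Opt9: dominated by Opt1 (lead time 8≤15, unit cost 17≤43).
Pareto-optimal: Opt1, Opt6, Opt7 → 3.

3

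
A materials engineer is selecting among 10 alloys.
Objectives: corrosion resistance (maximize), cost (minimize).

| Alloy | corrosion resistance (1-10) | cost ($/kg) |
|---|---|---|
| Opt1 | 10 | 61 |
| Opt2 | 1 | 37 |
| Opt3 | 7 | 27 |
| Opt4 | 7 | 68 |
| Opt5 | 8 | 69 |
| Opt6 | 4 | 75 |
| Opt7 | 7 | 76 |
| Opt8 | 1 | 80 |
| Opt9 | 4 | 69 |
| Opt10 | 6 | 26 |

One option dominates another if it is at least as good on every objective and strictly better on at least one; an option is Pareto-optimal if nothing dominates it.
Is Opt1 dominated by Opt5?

No

Opt5 vs Opt1: Opt5 is worse on corrosion resistance (8 vs 10), so it does not dominate Opt1.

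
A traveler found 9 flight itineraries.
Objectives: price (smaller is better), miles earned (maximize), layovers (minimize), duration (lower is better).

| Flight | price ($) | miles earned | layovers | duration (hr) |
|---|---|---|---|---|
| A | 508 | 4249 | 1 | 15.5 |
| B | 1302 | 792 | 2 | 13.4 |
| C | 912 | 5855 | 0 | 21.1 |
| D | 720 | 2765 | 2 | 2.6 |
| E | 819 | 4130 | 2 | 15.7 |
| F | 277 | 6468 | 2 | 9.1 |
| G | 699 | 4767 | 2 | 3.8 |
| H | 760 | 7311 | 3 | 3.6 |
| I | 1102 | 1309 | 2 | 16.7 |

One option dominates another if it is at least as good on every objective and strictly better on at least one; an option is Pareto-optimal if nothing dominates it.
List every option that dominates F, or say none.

A: worse on price (508 vs 277).
B: worse on price (1302 vs 277).
C: worse on price (912 vs 277).
D: worse on price (720 vs 277).
E: worse on price (819 vs 277).
G: worse on price (699 vs 277).
H: worse on price (760 vs 277).
I: worse on price (1102 vs 277).
No option dominates F.

none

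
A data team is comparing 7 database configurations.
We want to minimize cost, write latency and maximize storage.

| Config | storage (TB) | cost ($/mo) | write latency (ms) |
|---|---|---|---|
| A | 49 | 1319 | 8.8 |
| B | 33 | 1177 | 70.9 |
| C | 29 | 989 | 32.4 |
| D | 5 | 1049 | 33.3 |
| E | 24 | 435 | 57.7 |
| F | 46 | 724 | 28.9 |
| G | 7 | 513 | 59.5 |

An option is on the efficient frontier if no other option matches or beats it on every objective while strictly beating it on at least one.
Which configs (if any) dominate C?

F: storage 46≥29, cost 724≤989, write latency 28.9≤32.4 — dominates C.
Others (A, B, D, E, G) are each worse than C on at least one objective.

F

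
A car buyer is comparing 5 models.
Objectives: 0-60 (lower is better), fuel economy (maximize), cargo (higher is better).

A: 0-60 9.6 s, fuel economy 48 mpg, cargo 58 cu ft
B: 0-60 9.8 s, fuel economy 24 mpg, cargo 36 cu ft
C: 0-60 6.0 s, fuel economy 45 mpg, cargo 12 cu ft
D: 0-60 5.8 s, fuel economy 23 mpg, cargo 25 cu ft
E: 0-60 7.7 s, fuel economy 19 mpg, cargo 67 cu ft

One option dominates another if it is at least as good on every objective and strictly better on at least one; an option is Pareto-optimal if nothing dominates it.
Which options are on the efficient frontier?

A: not dominated (best fuel economy).
B: dominated by A (0-60 9.6≤9.8, fuel economy 48≥24, cargo 58≥36).
C: not dominated.
D: not dominated (best 0-60).
E: not dominated (best cargo).

A, C, D, E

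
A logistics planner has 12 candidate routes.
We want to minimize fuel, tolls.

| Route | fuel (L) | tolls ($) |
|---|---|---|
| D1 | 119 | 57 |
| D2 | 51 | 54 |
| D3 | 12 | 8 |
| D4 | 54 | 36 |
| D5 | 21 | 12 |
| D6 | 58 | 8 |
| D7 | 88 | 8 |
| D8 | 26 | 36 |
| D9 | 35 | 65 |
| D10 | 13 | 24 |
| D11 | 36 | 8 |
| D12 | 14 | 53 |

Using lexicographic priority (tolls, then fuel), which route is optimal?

D3

First minimize tolls: best is 8, kept {D3, D6, D7, D11}.
Then minimize fuel: best is 12, kept {D3}.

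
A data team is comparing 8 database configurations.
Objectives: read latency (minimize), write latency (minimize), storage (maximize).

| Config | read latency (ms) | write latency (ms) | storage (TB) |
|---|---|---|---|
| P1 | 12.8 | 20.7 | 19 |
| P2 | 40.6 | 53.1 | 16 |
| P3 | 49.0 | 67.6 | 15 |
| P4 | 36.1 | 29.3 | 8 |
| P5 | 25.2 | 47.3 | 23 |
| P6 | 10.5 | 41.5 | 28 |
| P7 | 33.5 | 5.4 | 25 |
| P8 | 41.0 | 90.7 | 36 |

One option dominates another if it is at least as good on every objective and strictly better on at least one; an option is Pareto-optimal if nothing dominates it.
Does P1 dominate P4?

P1 vs P4: read latency 12.8≤36.1, write latency 20.7≤29.3, storage 19≥8 — P1 is at least as good on every objective with at least one strict improvement.

Yes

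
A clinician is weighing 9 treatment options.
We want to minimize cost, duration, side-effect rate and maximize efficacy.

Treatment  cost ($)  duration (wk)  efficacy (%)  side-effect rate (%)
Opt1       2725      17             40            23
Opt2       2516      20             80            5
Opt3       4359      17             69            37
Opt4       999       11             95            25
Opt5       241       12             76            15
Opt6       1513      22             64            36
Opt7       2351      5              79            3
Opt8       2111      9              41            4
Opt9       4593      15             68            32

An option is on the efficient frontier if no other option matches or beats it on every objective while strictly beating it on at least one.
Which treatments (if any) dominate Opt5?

none

Opt1: worse on cost (2725 vs 241).
Opt2: worse on cost (2516 vs 241).
Opt3: worse on cost (4359 vs 241).
Opt4: worse on cost (999 vs 241).
Opt6: worse on cost (1513 vs 241).
Opt7: worse on cost (2351 vs 241).
Opt8: worse on cost (2111 vs 241).
Opt9: worse on cost (4593 vs 241).
No option dominates Opt5.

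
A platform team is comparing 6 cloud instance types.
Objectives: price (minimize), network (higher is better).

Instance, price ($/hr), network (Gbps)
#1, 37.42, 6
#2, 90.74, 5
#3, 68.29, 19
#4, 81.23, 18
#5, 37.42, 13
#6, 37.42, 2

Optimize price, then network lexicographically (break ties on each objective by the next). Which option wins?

#5

First minimize price: best is 37.42, kept {#1, #5, #6}.
Then maximize network: best is 13, kept {#5}.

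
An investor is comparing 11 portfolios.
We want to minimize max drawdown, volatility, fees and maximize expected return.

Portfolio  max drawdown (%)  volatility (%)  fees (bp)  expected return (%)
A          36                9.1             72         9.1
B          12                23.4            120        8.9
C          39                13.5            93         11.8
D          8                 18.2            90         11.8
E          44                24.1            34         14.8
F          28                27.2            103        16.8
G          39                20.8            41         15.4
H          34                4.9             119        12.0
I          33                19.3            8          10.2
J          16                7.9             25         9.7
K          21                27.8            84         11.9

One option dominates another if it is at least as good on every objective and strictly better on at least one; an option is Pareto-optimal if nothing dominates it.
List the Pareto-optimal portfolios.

A: dominated by J (max drawdown 16≤36, volatility 7.9≤9.1, fees 25≤72, expected return 9.7≥9.1).
B: dominated by D (max drawdown 8≤12, volatility 18.2≤23.4, fees 90≤120, expected return 11.8≥8.9).
C: not dominated.
D: not dominated (best max drawdown).
E: not dominated.
F: not dominated (best expected return).
G: not dominated.
H: not dominated (best volatility).
I: not dominated (best fees).
J: not dominated.
K: not dominated.

C, D, E, F, G, H, I, J, K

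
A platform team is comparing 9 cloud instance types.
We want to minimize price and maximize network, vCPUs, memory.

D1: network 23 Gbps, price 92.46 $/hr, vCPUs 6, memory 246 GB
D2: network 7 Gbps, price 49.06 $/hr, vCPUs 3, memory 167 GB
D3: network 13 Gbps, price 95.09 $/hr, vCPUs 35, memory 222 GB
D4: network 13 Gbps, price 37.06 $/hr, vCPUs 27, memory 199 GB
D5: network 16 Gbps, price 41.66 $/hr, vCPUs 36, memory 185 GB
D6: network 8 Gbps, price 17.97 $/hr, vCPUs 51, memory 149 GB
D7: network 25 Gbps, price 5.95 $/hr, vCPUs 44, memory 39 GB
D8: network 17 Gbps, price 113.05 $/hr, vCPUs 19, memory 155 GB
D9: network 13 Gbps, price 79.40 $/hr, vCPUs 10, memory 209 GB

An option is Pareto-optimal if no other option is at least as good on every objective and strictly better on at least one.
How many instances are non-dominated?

D1: not dominated (best memory).
D2: dominated by D4 (network 13≥7, price 37.06≤49.06, vCPUs 27≥3, memory 199≥167).
D3: not dominated.
D4: not dominated.
D5: not dominated.
D6: not dominated (best vCPUs).
D7: not dominated (best network).
D8: not dominated.
D9: not dominated.
Pareto-optimal: D1, D3, D4, D5, D6, D7, D8, D9 → 8.

8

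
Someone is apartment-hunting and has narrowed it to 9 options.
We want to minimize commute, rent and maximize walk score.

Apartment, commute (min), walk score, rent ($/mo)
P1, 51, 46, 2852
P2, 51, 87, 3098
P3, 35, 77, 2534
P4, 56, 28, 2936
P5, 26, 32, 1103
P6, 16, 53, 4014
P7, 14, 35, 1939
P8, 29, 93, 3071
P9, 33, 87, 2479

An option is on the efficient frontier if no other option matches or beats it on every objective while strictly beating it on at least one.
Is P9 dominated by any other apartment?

No

P1: worse on commute (51 vs 33).
P2: worse on commute (51 vs 33).
P3: worse on commute (35 vs 33).
P4: worse on commute (56 vs 33).
P5: worse on walk score (32 vs 87).
P6: worse on walk score (53 vs 87).
P7: worse on walk score (35 vs 87).
P8: worse on rent (3071 vs 2479).
No option is at least as good as P9 on every objective and strictly better on one.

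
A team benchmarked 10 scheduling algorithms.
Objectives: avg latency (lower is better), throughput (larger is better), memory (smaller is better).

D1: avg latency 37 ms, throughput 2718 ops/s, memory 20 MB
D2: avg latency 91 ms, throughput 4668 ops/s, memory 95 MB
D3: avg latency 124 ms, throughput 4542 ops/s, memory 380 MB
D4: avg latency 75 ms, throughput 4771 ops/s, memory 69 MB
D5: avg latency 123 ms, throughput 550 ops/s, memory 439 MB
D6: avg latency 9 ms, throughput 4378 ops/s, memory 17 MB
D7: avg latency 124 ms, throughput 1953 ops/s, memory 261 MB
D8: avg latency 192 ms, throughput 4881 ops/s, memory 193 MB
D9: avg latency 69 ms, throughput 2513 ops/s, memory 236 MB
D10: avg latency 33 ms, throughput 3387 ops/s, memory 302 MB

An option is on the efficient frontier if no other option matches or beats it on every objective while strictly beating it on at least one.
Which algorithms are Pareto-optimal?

D4, D6, D8

D1: dominated by D6 (avg latency 9≤37, throughput 4378≥2718, memory 17≤20).
D2: dominated by D4 (avg latency 75≤91, throughput 4771≥4668, memory 69≤95).
D3: dominated by D2 (avg latency 91≤124, throughput 4668≥4542, memory 95≤380).
D4: not dominated.
D5: dominated by D1 (avg latency 37≤123, throughput 2718≥550, memory 20≤439).
D6: not dominated (best avg latency).
D7: dominated by D1 (avg latency 37≤124, throughput 2718≥1953, memory 20≤261).
D8: not dominated (best throughput).
D9: dominated by D1 (avg latency 37≤69, throughput 2718≥2513, memory 20≤236).
D10: dominated by D6 (avg latency 9≤33, throughput 4378≥3387, memory 17≤302).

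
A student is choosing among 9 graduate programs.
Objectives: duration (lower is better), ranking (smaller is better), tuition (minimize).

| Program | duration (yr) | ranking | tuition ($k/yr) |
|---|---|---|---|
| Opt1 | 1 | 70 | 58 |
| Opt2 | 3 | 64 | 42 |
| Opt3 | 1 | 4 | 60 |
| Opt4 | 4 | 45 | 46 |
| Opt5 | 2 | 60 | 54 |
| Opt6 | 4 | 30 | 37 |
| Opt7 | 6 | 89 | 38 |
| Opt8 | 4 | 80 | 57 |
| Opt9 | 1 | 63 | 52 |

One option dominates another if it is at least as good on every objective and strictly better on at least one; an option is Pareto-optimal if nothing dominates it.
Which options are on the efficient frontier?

Opt2, Opt3, Opt5, Opt6, Opt9

Opt1: dominated by Opt9 (duration 1≤1, ranking 63≤70, tuition 52≤58).
Opt2: not dominated.
Opt3: not dominated (best ranking).
Opt4: dominated by Opt6 (duration 4≤4, ranking 30≤45, tuition 37≤46).
Opt5: not dominated.
Opt6: not dominated (best tuition).
Opt7: dominated by Opt6 (duration 4≤6, ranking 30≤89, tuition 37≤38).
Opt8: dominated by Opt2 (duration 3≤4, ranking 64≤80, tuition 42≤57).
Opt9: not dominated.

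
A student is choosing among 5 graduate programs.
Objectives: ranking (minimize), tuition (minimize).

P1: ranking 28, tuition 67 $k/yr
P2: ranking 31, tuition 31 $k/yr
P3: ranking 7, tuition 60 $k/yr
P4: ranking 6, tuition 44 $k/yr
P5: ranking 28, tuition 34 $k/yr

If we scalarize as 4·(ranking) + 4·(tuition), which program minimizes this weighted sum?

P4

P1: 4·28 + 4·67 = 380
P2: 4·31 + 4·31 = 248
P3: 4·7 + 4·60 = 268
P4: 4·6 + 4·44 = 200
P5: 4·28 + 4·34 = 248
Lowest: P4 at 200.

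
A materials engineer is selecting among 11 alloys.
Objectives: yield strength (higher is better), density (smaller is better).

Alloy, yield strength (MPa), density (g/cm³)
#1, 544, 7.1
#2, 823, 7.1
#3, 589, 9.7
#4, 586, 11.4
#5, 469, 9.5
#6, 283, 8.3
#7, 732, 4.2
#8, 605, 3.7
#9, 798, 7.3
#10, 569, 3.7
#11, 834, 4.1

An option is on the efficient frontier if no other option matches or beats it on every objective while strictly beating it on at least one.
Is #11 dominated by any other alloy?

#1: worse on yield strength (544 vs 834).
#2: worse on yield strength (823 vs 834).
#3: worse on yield strength (589 vs 834).
#4: worse on yield strength (586 vs 834).
#5: worse on yield strength (469 vs 834).
#6: worse on yield strength (283 vs 834).
#7: worse on yield strength (732 vs 834).
#8: worse on yield strength (605 vs 834).
#9: worse on yield strength (798 vs 834).
#10: worse on yield strength (569 vs 834).
No option is at least as good as #11 on every objective and strictly better on one.

No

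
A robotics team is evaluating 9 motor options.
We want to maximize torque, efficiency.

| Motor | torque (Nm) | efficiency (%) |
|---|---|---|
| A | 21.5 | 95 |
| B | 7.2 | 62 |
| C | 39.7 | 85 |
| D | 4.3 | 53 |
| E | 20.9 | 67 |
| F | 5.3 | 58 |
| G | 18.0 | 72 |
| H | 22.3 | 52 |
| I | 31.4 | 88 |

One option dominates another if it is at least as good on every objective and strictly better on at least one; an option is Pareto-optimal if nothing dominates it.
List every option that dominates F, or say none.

A: torque 21.5≥5.3, efficiency 95≥58 — dominates F.
B: torque 7.2≥5.3, efficiency 62≥58 — dominates F.
C: torque 39.7≥5.3, efficiency 85≥58 — dominates F.
E: torque 20.9≥5.3, efficiency 67≥58 — dominates F.
G: torque 18.0≥5.3, efficiency 72≥58 — dominates F.
I: torque 31.4≥5.3, efficiency 88≥58 — dominates F.
Others (D, H) are each worse than F on at least one objective.

A, B, C, E, G, I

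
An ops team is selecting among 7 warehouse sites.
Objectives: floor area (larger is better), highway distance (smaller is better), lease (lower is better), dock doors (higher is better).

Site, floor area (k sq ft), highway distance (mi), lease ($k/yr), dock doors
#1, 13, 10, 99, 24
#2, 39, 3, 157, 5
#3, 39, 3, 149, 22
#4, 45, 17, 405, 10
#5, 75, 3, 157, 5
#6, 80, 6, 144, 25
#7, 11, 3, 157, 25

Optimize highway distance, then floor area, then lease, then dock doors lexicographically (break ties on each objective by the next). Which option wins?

First minimize highway distance: best is 3, kept {#2, #3, #5, #7}.
Then maximize floor area: best is 75, kept {#5}.

#5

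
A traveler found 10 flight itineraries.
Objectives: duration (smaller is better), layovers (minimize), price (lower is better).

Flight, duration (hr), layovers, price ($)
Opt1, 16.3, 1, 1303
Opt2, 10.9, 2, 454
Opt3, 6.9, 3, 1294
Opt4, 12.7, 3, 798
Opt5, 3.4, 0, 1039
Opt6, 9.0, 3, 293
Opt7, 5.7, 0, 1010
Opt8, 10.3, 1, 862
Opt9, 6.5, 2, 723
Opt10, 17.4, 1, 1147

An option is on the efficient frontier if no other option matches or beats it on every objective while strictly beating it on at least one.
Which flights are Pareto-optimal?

Opt2, Opt5, Opt6, Opt7, Opt8, Opt9

Opt1: dominated by Opt5 (duration 3.4≤16.3, layovers 0≤1, price 1039≤1303).
Opt2: not dominated.
Opt3: dominated by Opt5 (duration 3.4≤6.9, layovers 0≤3, price 1039≤1294).
Opt4: dominated by Opt2 (duration 10.9≤12.7, layovers 2≤3, price 454≤798).
Opt5: not dominated (best duration).
Opt6: not dominated (best price).
Opt7: not dominated.
Opt8: not dominated.
Opt9: not dominated.
Opt10: dominated by Opt5 (duration 3.4≤17.4, layovers 0≤1, price 1039≤1147).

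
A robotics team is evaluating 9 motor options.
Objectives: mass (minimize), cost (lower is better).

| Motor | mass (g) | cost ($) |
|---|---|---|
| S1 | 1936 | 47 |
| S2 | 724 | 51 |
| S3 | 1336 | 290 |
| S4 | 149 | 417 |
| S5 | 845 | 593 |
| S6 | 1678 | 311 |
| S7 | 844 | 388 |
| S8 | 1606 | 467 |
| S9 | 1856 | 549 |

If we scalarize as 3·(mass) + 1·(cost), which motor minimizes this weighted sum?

S4

S1: 3·1936 + 1·47 = 5855
S2: 3·724 + 1·51 = 2223
S3: 3·1336 + 1·290 = 4298
S4: 3·149 + 1·417 = 864
S5: 3·845 + 1·593 = 3128
S6: 3·1678 + 1·311 = 5345
S7: 3·844 + 1·388 = 2920
S8: 3·1606 + 1·467 = 5285
S9: 3·1856 + 1·549 = 6117
Lowest: S4 at 864.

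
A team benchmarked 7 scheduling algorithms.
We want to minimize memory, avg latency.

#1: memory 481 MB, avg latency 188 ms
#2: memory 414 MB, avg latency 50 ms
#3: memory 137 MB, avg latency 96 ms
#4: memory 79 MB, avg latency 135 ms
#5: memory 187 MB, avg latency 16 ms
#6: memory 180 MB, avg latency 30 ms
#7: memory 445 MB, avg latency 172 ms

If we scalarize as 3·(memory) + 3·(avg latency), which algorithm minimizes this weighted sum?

#5

#1: 3·481 + 3·188 = 2007
#2: 3·414 + 3·50 = 1392
#3: 3·137 + 3·96 = 699
#4: 3·79 + 3·135 = 642
#5: 3·187 + 3·16 = 609
#6: 3·180 + 3·30 = 630
#7: 3·445 + 3·172 = 1851
Lowest: #5 at 609.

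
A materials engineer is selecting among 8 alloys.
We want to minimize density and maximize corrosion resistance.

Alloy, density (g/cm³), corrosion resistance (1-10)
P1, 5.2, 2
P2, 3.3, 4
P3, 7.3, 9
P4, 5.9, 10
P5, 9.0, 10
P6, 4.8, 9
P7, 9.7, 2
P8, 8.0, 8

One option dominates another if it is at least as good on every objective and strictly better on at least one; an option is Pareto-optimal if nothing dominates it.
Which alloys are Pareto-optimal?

P1: dominated by P2 (density 3.3≤5.2, corrosion resistance 4≥2).
P2: not dominated (best density).
P3: dominated by P4 (density 5.9≤7.3, corrosion resistance 10≥9).
P4: not dominated.
P5: dominated by P4 (density 5.9≤9.0, corrosion resistance 10≥10).
P6: not dominated.
P7: dominated by P1 (density 5.2≤9.7, corrosion resistance 2≥2).
P8: dominated by P3 (density 7.3≤8.0, corrosion resistance 9≥8).

P2, P4, P6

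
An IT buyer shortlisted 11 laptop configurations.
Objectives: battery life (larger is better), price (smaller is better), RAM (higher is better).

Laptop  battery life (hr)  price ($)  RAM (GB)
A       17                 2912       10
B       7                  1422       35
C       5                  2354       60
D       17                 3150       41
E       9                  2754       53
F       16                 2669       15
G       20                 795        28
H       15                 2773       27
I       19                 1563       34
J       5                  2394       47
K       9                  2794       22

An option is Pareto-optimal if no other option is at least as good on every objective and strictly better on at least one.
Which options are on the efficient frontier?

B, C, D, E, G, I

A: dominated by G (battery life 20≥17, price 795≤2912, RAM 28≥10).
B: not dominated.
C: not dominated (best RAM).
D: not dominated.
E: not dominated.
F: dominated by G (battery life 20≥16, price 795≤2669, RAM 28≥15).
G: not dominated (best battery life).
H: dominated by G (battery life 20≥15, price 795≤2773, RAM 28≥27).
I: not dominated.
J: dominated by C (battery life 5≥5, price 2354≤2394, RAM 60≥47).
K: dominated by E (battery life 9≥9, price 2754≤2794, RAM 53≥22).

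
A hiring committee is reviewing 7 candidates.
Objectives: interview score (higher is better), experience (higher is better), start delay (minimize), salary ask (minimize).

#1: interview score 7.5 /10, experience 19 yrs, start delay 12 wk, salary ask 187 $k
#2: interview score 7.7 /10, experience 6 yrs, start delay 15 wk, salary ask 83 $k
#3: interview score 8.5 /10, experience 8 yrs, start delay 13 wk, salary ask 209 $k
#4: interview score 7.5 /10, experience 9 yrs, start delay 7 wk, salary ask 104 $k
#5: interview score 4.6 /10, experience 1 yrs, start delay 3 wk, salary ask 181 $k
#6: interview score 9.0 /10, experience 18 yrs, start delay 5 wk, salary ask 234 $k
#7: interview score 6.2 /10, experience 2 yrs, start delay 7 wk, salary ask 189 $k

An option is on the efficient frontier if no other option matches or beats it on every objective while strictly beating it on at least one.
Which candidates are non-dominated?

#1, #2, #3, #4, #5, #6

#1: not dominated (best experience).
#2: not dominated (best salary ask).
#3: not dominated.
#4: not dominated.
#5: not dominated (best start delay).
#6: not dominated (best interview score).
#7: dominated by #4 (interview score 7.5≥6.2, experience 9≥2, start delay 7≤7, salary ask 104≤189).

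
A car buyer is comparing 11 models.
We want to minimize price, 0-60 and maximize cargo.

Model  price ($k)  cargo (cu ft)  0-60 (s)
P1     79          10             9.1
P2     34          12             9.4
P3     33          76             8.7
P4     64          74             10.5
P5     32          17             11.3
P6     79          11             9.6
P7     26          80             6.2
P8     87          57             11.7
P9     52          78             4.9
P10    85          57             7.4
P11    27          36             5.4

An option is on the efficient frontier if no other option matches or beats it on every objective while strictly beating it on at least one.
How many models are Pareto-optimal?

P1: dominated by P3 (price 33≤79, cargo 76≥10, 0-60 8.7≤9.1).
P2: dominated by P3 (price 33≤34, cargo 76≥12, 0-60 8.7≤9.4).
P3: dominated by P7 (price 26≤33, cargo 80≥76, 0-60 6.2≤8.7).
P4: dominated by P3 (price 33≤64, cargo 76≥74, 0-60 8.7≤10.5).
P5: dominated by P7 (price 26≤32, cargo 80≥17, 0-60 6.2≤11.3).
P6: dominated by P2 (price 34≤79, cargo 12≥11, 0-60 9.4≤9.6).
P7: not dominated (best price).
P8: dominated by P3 (price 33≤87, cargo 76≥57, 0-60 8.7≤11.7).
P9: not dominated (best 0-60).
P10: dominated by P7 (price 26≤85, cargo 80≥57, 0-60 6.2≤7.4).
P11: not dominated.
Pareto-optimal: P7, P9, P11 → 3.

3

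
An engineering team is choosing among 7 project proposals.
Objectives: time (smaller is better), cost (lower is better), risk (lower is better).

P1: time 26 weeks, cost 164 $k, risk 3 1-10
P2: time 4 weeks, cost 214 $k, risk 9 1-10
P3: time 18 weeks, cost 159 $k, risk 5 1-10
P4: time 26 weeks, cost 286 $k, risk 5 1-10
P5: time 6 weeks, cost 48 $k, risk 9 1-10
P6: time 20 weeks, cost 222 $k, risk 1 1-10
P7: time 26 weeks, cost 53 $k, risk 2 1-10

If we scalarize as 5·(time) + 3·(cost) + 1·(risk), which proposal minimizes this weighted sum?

P5

P1: 5·26 + 3·164 + 1·3 = 625
P2: 5·4 + 3·214 + 1·9 = 671
P3: 5·18 + 3·159 + 1·5 = 572
P4: 5·26 + 3·286 + 1·5 = 993
P5: 5·6 + 3·48 + 1·9 = 183
P6: 5·20 + 3·222 + 1·1 = 767
P7: 5·26 + 3·53 + 1·2 = 291
Lowest: P5 at 183.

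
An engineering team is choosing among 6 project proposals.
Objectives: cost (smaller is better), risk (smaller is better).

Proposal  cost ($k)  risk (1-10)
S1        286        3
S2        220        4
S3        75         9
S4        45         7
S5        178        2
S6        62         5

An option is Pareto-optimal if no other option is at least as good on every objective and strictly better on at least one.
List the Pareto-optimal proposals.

S1: dominated by S5 (cost 178≤286, risk 2≤3).
S2: dominated by S5 (cost 178≤220, risk 2≤4).
S3: dominated by S4 (cost 45≤75, risk 7≤9).
S4: not dominated (best cost).
S5: not dominated (best risk).
S6: not dominated.

S4, S5, S6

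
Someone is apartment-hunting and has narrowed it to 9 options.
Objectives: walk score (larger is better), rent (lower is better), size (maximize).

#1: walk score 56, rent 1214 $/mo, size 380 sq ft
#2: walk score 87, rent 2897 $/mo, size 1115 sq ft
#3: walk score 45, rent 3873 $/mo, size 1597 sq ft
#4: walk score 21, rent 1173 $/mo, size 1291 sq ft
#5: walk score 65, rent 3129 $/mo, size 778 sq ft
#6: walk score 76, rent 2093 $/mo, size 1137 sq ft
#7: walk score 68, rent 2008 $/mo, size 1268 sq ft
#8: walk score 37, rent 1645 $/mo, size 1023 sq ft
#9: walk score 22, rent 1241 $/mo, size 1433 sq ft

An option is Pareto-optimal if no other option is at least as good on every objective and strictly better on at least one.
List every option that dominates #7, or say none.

none

#1: worse on walk score (56 vs 68).
#2: worse on rent (2897 vs 2008).
#3: worse on walk score (45 vs 68).
#4: worse on walk score (21 vs 68).
#5: worse on walk score (65 vs 68).
#6: worse on rent (2093 vs 2008).
#8: worse on walk score (37 vs 68).
#9: worse on walk score (22 vs 68).
No option dominates #7.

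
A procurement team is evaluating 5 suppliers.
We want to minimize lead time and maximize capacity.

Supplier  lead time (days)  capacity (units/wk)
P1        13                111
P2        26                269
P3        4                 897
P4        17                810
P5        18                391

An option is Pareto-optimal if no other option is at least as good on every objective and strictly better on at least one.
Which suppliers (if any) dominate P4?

P3

P3: lead time 4≤17, capacity 897≥810 — dominates P4.
Others (P1, P2, P5) are each worse than P4 on at least one objective.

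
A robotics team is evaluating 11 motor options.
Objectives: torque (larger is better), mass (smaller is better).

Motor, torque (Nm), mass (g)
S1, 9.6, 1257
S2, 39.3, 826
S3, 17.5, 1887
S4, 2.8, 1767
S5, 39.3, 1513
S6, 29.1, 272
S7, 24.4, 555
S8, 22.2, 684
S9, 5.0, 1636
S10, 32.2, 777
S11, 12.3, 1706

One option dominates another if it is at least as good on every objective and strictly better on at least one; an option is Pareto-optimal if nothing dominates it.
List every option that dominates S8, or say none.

S6: torque 29.1≥22.2, mass 272≤684 — dominates S8.
S7: torque 24.4≥22.2, mass 555≤684 — dominates S8.
Others (S1, S2, S3, S4, S5, S9, S10, S11) are each worse than S8 on at least one objective.

S6, S7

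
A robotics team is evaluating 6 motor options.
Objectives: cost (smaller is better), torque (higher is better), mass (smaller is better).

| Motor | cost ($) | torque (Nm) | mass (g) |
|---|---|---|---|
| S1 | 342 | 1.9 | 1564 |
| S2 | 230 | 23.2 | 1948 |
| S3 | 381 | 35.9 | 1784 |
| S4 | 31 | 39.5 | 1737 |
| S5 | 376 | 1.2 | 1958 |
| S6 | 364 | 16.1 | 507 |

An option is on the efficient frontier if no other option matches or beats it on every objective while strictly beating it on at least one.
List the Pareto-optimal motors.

S1: not dominated.
S2: dominated by S4 (cost 31≤230, torque 39.5≥23.2, mass 1737≤1948).
S3: dominated by S4 (cost 31≤381, torque 39.5≥35.9, mass 1737≤1784).
S4: not dominated (best cost).
S5: dominated by S1 (cost 342≤376, torque 1.9≥1.2, mass 1564≤1958).
S6: not dominated (best mass).

S1, S4, S6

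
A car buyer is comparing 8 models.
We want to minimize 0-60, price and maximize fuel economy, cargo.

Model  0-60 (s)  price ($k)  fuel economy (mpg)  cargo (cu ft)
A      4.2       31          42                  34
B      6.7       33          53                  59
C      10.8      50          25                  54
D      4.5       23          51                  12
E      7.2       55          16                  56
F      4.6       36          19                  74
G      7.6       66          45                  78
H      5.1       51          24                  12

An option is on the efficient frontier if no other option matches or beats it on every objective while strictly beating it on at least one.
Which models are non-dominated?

A, B, D, F, G

A: not dominated (best 0-60).
B: not dominated (best fuel economy).
C: dominated by B (0-60 6.7≤10.8, price 33≤50, fuel economy 53≥25, cargo 59≥54).
D: not dominated (best price).
E: dominated by B (0-60 6.7≤7.2, price 33≤55, fuel economy 53≥16, cargo 59≥56).
F: not dominated.
G: not dominated (best cargo).
H: dominated by A (0-60 4.2≤5.1, price 31≤51, fuel economy 42≥24, cargo 34≥12).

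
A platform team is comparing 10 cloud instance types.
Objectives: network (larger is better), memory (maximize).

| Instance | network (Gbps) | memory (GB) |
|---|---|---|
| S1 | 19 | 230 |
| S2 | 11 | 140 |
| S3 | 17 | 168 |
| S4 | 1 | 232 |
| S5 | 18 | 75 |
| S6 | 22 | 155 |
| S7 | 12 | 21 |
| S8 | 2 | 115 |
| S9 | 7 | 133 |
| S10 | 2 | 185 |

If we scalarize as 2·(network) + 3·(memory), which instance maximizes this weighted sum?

S1

S1: 2·19 + 3·230 = 728
S2: 2·11 + 3·140 = 442
S3: 2·17 + 3·168 = 538
S4: 2·1 + 3·232 = 698
S5: 2·18 + 3·75 = 261
S6: 2·22 + 3·155 = 509
S7: 2·12 + 3·21 = 87
S8: 2·2 + 3·115 = 349
S9: 2·7 + 3·133 = 413
S10: 2·2 + 3·185 = 559
Highest: S1 at 728.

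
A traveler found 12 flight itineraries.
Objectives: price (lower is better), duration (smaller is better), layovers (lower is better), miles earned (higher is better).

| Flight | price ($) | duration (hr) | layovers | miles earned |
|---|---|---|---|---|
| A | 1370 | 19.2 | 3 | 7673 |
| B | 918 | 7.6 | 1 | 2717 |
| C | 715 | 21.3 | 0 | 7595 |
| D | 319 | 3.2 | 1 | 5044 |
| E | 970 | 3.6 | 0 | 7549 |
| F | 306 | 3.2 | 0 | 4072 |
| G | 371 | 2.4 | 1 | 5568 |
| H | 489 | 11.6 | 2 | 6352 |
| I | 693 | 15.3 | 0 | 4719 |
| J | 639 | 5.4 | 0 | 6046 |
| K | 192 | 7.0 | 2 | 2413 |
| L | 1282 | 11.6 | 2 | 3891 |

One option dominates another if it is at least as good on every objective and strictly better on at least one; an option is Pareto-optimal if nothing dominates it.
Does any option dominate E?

No

A: worse on price (1370 vs 970).
B: worse on duration (7.6 vs 3.6).
C: worse on duration (21.3 vs 3.6).
D: worse on layovers (1 vs 0).
F: worse on miles earned (4072 vs 7549).
G: worse on layovers (1 vs 0).
H: worse on duration (11.6 vs 3.6).
I: worse on duration (15.3 vs 3.6).
J: worse on duration (5.4 vs 3.6).
K: worse on duration (7.0 vs 3.6).
L: worse on price (1282 vs 970).
No option is at least as good as E on every objective and strictly better on one.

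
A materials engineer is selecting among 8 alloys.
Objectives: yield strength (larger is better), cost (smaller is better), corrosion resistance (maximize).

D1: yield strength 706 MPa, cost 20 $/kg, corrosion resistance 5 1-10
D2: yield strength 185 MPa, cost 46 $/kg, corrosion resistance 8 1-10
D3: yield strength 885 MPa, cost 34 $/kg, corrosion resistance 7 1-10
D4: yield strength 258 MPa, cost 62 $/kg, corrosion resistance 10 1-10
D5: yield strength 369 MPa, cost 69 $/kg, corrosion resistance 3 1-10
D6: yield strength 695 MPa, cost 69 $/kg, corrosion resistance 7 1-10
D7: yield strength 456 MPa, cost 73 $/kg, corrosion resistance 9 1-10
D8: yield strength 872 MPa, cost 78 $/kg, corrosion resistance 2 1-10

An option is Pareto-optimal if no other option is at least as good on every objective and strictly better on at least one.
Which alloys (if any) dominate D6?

D3: yield strength 885≥695, cost 34≤69, corrosion resistance 7≥7 — dominates D6.
Others (D1, D2, D4, D5, D7, D8) are each worse than D6 on at least one objective.

D3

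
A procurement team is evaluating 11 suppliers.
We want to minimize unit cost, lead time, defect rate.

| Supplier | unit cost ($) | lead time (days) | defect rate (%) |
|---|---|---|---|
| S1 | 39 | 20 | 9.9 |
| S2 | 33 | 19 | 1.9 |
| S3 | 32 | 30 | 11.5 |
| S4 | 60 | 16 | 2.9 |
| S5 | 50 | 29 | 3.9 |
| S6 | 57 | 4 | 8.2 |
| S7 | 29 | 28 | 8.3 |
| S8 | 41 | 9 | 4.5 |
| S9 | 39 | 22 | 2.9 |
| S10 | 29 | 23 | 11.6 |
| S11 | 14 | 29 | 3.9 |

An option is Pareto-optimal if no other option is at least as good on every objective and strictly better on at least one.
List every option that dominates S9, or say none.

S2

S2: unit cost 33≤39, lead time 19≤22, defect rate 1.9≤2.9 — dominates S9.
Others (S1, S3, S4, S5, S6, S7, S8, S10, S11) are each worse than S9 on at least one objective.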